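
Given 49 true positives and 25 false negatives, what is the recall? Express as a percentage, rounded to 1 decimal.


Recall = TP / (TP + FN) * 100
= 49 / (49 + 25)
= 49 / 74
= 0.6622
= 66.2%

66.2


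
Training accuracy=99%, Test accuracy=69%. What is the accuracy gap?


Gap = train_accuracy - test_accuracy
= 99 - 69
= 30%
This large gap strongly indicates overfitting.

30


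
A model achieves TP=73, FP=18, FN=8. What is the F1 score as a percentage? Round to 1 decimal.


Precision = TP / (TP + FP) = 73 / 91 = 0.8022
Recall = TP / (TP + FN) = 73 / 81 = 0.9012
F1 = 2 * P * R / (P + R)
= 2 * 0.8022 * 0.9012 / (0.8022 + 0.9012)
= 1.4459 / 1.7034
= 0.8488
As percentage: 84.9%

84.9


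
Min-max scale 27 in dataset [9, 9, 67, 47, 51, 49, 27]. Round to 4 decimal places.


Min = 9, Max = 67
Range = 67 - 9 = 58
Scaled = (x - min) / (max - min)
= (27 - 9) / 58
= 18 / 58
= 0.3103

0.3103


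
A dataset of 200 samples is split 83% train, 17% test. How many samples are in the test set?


Train samples = 200 * 83% = 166
Test samples = 200 - 166
= 34

34


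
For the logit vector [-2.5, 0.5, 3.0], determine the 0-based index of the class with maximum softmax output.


Softmax is a monotonic transformation, so it preserves the argmax.
We need to find the index of the maximum logit.
Index 0: -2.5
Index 1: 0.5
Index 2: 3.0
Maximum logit = 3.0 at index 2

2


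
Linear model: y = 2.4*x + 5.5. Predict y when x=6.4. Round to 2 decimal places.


y = 2.4 * 6.4 + (5.5)
= 15.36 + (5.5)
= 20.86

20.86


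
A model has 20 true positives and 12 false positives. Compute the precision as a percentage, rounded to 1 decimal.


Precision = TP / (TP + FP) * 100
= 20 / (20 + 12)
= 20 / 32
= 0.625
= 62.5%

62.5


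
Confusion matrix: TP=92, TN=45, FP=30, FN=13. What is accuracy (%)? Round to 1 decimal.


Accuracy = (TP + TN) / (TP + TN + FP + FN) * 100
= (92 + 45) / (92 + 45 + 30 + 13)
= 137 / 180
= 0.7611
= 76.1%

76.1


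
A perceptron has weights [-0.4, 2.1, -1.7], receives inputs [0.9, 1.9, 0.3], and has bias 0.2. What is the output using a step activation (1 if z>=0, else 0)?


z = w . x + b
= -0.4*0.9 + 2.1*1.9 + -1.7*0.3 + 0.2
= -0.36 + 3.99 + -0.51 + 0.2
= 3.12 + 0.2
= 3.32
Since z = 3.32 >= 0, output = 1

1


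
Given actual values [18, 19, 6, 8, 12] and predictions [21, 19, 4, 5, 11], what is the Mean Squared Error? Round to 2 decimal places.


Differences: [-3, 0, 2, 3, 1]
Squared errors: [9, 0, 4, 9, 1]
Sum of squared errors = 23
MSE = 23 / 5 = 4.60

4.60


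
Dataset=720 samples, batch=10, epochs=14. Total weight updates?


Iterations per epoch = 720 / 10 = 72
Total updates = iterations_per_epoch * epochs
= 72 * 14
= 1008

1008


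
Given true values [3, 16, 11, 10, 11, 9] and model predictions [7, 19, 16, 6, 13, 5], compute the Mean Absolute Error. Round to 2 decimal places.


Absolute errors: [4, 3, 5, 4, 2, 4]
Sum of absolute errors = 22
MAE = 22 / 6 = 3.67

3.67


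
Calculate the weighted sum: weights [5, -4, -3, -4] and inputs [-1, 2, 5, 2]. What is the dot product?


Element-wise products:
5 * -1 = -5
-4 * 2 = -8
-3 * 5 = -15
-4 * 2 = -8
Sum = -5 + -8 + -15 + -8
= -36

-36


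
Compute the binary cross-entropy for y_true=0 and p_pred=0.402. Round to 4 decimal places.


For y=0: Loss = -log(1-p)
= -log(1 - 0.402)
= -log(0.598)
= -(-0.5142)
= 0.5142

0.5142


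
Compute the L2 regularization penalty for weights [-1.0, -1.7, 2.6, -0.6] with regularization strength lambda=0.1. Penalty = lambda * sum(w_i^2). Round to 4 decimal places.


Squaring each weight:
(-1.0)^2 = 1.0
(-1.7)^2 = 2.89
2.6^2 = 6.76
(-0.6)^2 = 0.36
Sum of squares = 11.01
Penalty = 0.1 * 11.01 = 1.1010

1.1010


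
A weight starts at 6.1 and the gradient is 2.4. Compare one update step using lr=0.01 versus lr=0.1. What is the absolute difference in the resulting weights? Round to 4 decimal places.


With lr=0.01: w_new = 6.1 - 0.01 * 2.4 = 6.076
With lr=0.1: w_new = 6.1 - 0.1 * 2.4 = 5.86
Absolute difference = |6.076 - 5.86|
= 0.2160

0.2160


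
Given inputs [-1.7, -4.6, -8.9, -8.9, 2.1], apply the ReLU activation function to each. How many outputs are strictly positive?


ReLU(x) = max(0, x) for each element:
ReLU(-1.7) = 0
ReLU(-4.6) = 0
ReLU(-8.9) = 0
ReLU(-8.9) = 0
ReLU(2.1) = 2.1
Active neurons (>0): 1

1


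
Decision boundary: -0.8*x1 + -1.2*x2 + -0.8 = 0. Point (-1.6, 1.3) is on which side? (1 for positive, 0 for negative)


Compute -0.8 * -1.6 + -1.2 * 1.3 + -0.8
= 1.28 + -1.56 + -0.8
= -1.08
Since -1.08 < 0, the point is on the negative side.

0


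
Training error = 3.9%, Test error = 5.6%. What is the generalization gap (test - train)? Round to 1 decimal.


Generalization gap = test_error - train_error
= 5.6 - 3.9
= 1.7%
A small gap suggests good generalization.

1.7


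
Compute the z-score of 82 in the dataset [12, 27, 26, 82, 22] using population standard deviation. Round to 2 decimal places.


Mean = (12 + 27 + 26 + 82 + 22) / 5 = 33.8
Variance = sum((x_i - mean)^2) / n = 608.96
Std = sqrt(608.96) = 24.6771
Z = (x - mean) / std
= (82 - 33.8) / 24.6771
= 48.2 / 24.6771
= 1.95

1.95


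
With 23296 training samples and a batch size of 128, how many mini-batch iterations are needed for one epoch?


Iterations per epoch = dataset_size / batch_size
= 23296 / 128
= 182

182


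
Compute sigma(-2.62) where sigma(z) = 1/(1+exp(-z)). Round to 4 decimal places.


sigmoid(z) = 1 / (1 + exp(-z))
exp(-(-2.62)) = exp(2.62) = 13.7357
1 + 13.7357 = 14.7357
1 / 14.7357 = 0.0679

0.0679


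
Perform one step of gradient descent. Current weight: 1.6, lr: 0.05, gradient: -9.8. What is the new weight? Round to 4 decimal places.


w_new = w_old - lr * gradient
= 1.6 - 0.05 * -9.8
= 1.6 - (-0.49)
= 2.0900

2.0900


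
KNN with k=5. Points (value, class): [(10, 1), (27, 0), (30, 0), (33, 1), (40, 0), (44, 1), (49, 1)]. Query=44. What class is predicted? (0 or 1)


Distances from query 44:
Point 44 (class 1): distance = 0
Point 40 (class 0): distance = 4
Point 49 (class 1): distance = 5
Point 33 (class 1): distance = 11
Point 30 (class 0): distance = 14
K=5 nearest neighbors: classes = [1, 0, 1, 1, 0]
Votes for class 1: 3 / 5
Majority vote => class 1

1


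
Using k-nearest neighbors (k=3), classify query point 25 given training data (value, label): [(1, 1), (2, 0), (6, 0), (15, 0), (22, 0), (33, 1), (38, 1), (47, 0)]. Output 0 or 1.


Distances from query 25:
Point 22 (class 0): distance = 3
Point 33 (class 1): distance = 8
Point 15 (class 0): distance = 10
K=3 nearest neighbors: classes = [0, 1, 0]
Votes for class 1: 1 / 3
Majority vote => class 0

0


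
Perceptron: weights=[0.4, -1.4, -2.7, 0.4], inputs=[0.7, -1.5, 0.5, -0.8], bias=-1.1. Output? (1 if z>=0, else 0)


z = w . x + b
= 0.4*0.7 + -1.4*-1.5 + -2.7*0.5 + 0.4*-0.8 + -1.1
= 0.28 + 2.1 + -1.35 + -0.32 + -1.1
= 0.71 + -1.1
= -0.39
Since z = -0.39 < 0, output = 0

0


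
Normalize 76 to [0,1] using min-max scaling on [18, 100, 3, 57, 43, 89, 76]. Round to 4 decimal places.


Min = 3, Max = 100
Range = 100 - 3 = 97
Scaled = (x - min) / (max - min)
= (76 - 3) / 97
= 73 / 97
= 0.7526

0.7526


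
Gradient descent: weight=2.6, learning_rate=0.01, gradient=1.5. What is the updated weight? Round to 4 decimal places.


w_new = w_old - lr * gradient
= 2.6 - 0.01 * 1.5
= 2.6 - (0.015)
= 2.5850

2.5850


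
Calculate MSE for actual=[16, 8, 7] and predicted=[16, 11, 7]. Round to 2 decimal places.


Differences: [0, -3, 0]
Squared errors: [0, 9, 0]
Sum of squared errors = 9
MSE = 9 / 3 = 3.00

3.00


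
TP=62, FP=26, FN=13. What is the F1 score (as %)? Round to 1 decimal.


Precision = TP / (TP + FP) = 62 / 88 = 0.7045
Recall = TP / (TP + FN) = 62 / 75 = 0.8267
F1 = 2 * P * R / (P + R)
= 2 * 0.7045 * 0.8267 / (0.7045 + 0.8267)
= 1.1648 / 1.5312
= 0.7607
As percentage: 76.1%

76.1


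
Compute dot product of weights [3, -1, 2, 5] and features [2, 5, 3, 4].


Element-wise products:
3 * 2 = 6
-1 * 5 = -5
2 * 3 = 6
5 * 4 = 20
Sum = 6 + -5 + 6 + 20
= 27

27


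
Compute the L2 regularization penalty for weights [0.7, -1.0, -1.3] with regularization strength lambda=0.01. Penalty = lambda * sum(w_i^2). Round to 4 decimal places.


Squaring each weight:
0.7^2 = 0.49
(-1.0)^2 = 1.0
(-1.3)^2 = 1.69
Sum of squares = 3.18
Penalty = 0.01 * 3.18 = 0.0318

0.0318


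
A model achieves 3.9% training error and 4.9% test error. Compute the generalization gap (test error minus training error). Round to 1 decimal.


Generalization gap = test_error - train_error
= 4.9 - 3.9
= 1.0%
A small gap suggests good generalization.

1.0


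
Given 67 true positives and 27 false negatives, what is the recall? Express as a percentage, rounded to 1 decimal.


Recall = TP / (TP + FN) * 100
= 67 / (67 + 27)
= 67 / 94
= 0.7128
= 71.3%

71.3


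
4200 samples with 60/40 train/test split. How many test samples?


Train samples = 4200 * 60% = 2520
Test samples = 4200 - 2520
= 1680

1680


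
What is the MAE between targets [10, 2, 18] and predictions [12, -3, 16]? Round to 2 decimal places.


Absolute errors: [2, 5, 2]
Sum of absolute errors = 9
MAE = 9 / 3 = 3.00

3.00


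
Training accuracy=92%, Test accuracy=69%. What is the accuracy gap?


Gap = train_accuracy - test_accuracy
= 92 - 69
= 23%
This large gap strongly indicates overfitting.

23


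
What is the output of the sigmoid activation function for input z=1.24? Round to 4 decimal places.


sigmoid(z) = 1 / (1 + exp(-z))
exp(-(1.24)) = exp(-1.24) = 0.2894
1 + 0.2894 = 1.2894
1 / 1.2894 = 0.7756

0.7756


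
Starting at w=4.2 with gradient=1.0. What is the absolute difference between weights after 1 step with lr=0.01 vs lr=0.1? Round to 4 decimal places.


With lr=0.01: w_new = 4.2 - 0.01 * 1.0 = 4.19
With lr=0.1: w_new = 4.2 - 0.1 * 1.0 = 4.1
Absolute difference = |4.19 - 4.1|
= 0.0900

0.0900


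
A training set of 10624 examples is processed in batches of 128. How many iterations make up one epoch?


Iterations per epoch = dataset_size / batch_size
= 10624 / 128
= 83

83


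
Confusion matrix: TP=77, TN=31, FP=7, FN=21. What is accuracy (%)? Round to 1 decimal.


Accuracy = (TP + TN) / (TP + TN + FP + FN) * 100
= (77 + 31) / (77 + 31 + 7 + 21)
= 108 / 136
= 0.7941
= 79.4%

79.4


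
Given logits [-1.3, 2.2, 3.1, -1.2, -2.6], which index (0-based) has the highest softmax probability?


Softmax is a monotonic transformation, so it preserves the argmax.
We need to find the index of the maximum logit.
Index 0: -1.3
Index 1: 2.2
Index 2: 3.1
Index 3: -1.2
Index 4: -2.6
Maximum logit = 3.1 at index 2

2


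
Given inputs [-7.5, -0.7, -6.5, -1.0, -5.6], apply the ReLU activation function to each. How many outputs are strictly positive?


ReLU(x) = max(0, x) for each element:
ReLU(-7.5) = 0
ReLU(-0.7) = 0
ReLU(-6.5) = 0
ReLU(-1.0) = 0
ReLU(-5.6) = 0
Active neurons (>0): 0

0


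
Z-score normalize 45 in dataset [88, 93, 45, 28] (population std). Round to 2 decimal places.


Mean = (88 + 93 + 45 + 28) / 4 = 63.5
Variance = sum((x_i - mean)^2) / n = 768.25
Std = sqrt(768.25) = 27.7173
Z = (x - mean) / std
= (45 - 63.5) / 27.7173
= -18.5 / 27.7173
= -0.67

-0.67


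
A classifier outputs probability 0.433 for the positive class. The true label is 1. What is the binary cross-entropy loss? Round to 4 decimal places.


For y=1: Loss = -log(p)
= -log(0.433)
= -(-0.837)
= 0.8370

0.8370


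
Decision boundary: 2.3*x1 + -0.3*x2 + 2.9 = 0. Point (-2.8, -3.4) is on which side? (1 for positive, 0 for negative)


Compute 2.3 * -2.8 + -0.3 * -3.4 + 2.9
= -6.44 + 1.02 + 2.9
= -2.52
Since -2.52 < 0, the point is on the negative side.

0


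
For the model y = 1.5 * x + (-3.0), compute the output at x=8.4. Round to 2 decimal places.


y = 1.5 * 8.4 + (-3.0)
= 12.6 + (-3.0)
= 9.60

9.60


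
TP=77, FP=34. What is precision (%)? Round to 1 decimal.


Precision = TP / (TP + FP) * 100
= 77 / (77 + 34)
= 77 / 111
= 0.6937
= 69.4%

69.4


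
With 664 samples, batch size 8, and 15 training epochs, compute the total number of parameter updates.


Iterations per epoch = 664 / 8 = 83
Total updates = iterations_per_epoch * epochs
= 83 * 15
= 1245

1245


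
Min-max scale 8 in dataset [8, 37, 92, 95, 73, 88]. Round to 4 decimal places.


Min = 8, Max = 95
Range = 95 - 8 = 87
Scaled = (x - min) / (max - min)
= (8 - 8) / 87
= 0 / 87
= 0.0000

0.0000


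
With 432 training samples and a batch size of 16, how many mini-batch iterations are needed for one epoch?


Iterations per epoch = dataset_size / batch_size
= 432 / 16
= 27

27


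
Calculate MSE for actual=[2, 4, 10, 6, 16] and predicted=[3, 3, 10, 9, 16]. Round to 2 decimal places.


Differences: [-1, 1, 0, -3, 0]
Squared errors: [1, 1, 0, 9, 0]
Sum of squared errors = 11
MSE = 11 / 5 = 2.20

2.20


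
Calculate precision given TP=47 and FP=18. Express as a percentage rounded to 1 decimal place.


Precision = TP / (TP + FP) * 100
= 47 / (47 + 18)
= 47 / 65
= 0.7231
= 72.3%

72.3


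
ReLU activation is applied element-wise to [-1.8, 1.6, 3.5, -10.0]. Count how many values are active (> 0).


ReLU(x) = max(0, x) for each element:
ReLU(-1.8) = 0
ReLU(1.6) = 1.6
ReLU(3.5) = 3.5
ReLU(-10.0) = 0
Active neurons (>0): 2

2


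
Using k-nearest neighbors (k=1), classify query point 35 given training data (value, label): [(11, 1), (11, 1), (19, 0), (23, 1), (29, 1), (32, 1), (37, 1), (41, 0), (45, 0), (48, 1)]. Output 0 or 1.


Distances from query 35:
Point 37 (class 1): distance = 2
K=1 nearest neighbors: classes = [1]
Votes for class 1: 1 / 1
Majority vote => class 1

1


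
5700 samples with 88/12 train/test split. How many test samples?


Train samples = 5700 * 88% = 5016
Test samples = 5700 - 5016
= 684

684


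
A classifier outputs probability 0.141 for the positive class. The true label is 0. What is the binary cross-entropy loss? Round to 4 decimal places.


For y=0: Loss = -log(1-p)
= -log(1 - 0.141)
= -log(0.859)
= -(-0.152)
= 0.1520

0.1520


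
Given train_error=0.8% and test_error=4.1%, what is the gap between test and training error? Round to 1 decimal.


Generalization gap = test_error - train_error
= 4.1 - 0.8
= 3.3%
A moderate gap.

3.3


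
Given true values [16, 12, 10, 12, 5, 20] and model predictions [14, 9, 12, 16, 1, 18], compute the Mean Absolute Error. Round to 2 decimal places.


Absolute errors: [2, 3, 2, 4, 4, 2]
Sum of absolute errors = 17
MAE = 17 / 6 = 2.83

2.83


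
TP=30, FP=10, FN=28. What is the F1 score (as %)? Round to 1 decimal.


Precision = TP / (TP + FP) = 30 / 40 = 0.75
Recall = TP / (TP + FN) = 30 / 58 = 0.5172
F1 = 2 * P * R / (P + R)
= 2 * 0.75 * 0.5172 / (0.75 + 0.5172)
= 0.7759 / 1.2672
= 0.6122
As percentage: 61.2%

61.2


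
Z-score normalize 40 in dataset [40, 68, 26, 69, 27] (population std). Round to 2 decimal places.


Mean = (40 + 68 + 26 + 69 + 27) / 5 = 46.0
Variance = sum((x_i - mean)^2) / n = 362.0
Std = sqrt(362.0) = 19.0263
Z = (x - mean) / std
= (40 - 46.0) / 19.0263
= -6.0 / 19.0263
= -0.32

-0.32


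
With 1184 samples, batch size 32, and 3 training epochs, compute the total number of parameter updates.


Iterations per epoch = 1184 / 32 = 37
Total updates = iterations_per_epoch * epochs
= 37 * 3
= 111

111


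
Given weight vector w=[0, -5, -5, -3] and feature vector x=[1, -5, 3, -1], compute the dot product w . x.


Element-wise products:
0 * 1 = 0
-5 * -5 = 25
-5 * 3 = -15
-3 * -1 = 3
Sum = 0 + 25 + -15 + 3
= 13

13


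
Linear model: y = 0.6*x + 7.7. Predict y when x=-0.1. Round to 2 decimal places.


y = 0.6 * -0.1 + (7.7)
= -0.06 + (7.7)
= 7.64

7.64


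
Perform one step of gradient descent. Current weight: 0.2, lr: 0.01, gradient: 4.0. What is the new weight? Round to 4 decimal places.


w_new = w_old - lr * gradient
= 0.2 - 0.01 * 4.0
= 0.2 - (0.04)
= 0.1600

0.1600


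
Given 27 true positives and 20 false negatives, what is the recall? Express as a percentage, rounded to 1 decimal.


Recall = TP / (TP + FN) * 100
= 27 / (27 + 20)
= 27 / 47
= 0.5745
= 57.4%

57.4


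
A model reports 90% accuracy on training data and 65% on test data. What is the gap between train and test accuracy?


Gap = train_accuracy - test_accuracy
= 90 - 65
= 25%
This large gap strongly indicates overfitting.

25


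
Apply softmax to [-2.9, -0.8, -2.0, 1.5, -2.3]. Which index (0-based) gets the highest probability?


Softmax is a monotonic transformation, so it preserves the argmax.
We need to find the index of the maximum logit.
Index 0: -2.9
Index 1: -0.8
Index 2: -2.0
Index 3: 1.5
Index 4: -2.3
Maximum logit = 1.5 at index 3

3


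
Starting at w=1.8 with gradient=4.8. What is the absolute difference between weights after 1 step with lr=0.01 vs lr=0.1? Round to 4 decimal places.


With lr=0.01: w_new = 1.8 - 0.01 * 4.8 = 1.752
With lr=0.1: w_new = 1.8 - 0.1 * 4.8 = 1.32
Absolute difference = |1.752 - 1.32|
= 0.4320

0.4320


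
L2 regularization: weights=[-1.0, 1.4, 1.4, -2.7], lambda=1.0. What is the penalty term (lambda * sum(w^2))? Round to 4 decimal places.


Squaring each weight:
(-1.0)^2 = 1.0
1.4^2 = 1.96
1.4^2 = 1.96
(-2.7)^2 = 7.29
Sum of squares = 12.21
Penalty = 1.0 * 12.21 = 12.2100

12.2100


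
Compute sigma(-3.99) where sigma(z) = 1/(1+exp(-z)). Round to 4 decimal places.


sigmoid(z) = 1 / (1 + exp(-z))
exp(-(-3.99)) = exp(3.99) = 54.0549
1 + 54.0549 = 55.0549
1 / 55.0549 = 0.0182

0.0182


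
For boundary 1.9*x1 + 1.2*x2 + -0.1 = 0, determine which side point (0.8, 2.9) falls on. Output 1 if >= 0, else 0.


Compute 1.9 * 0.8 + 1.2 * 2.9 + -0.1
= 1.52 + 3.48 + -0.1
= 4.9
Since 4.9 >= 0, the point is on the positive side.

1


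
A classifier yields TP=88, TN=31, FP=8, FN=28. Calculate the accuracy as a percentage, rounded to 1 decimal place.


Accuracy = (TP + TN) / (TP + TN + FP + FN) * 100
= (88 + 31) / (88 + 31 + 8 + 28)
= 119 / 155
= 0.7677
= 76.8%

76.8


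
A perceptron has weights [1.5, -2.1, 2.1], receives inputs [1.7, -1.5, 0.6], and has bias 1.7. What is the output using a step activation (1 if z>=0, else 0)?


z = w . x + b
= 1.5*1.7 + -2.1*-1.5 + 2.1*0.6 + 1.7
= 2.55 + 3.15 + 1.26 + 1.7
= 6.96 + 1.7
= 8.66
Since z = 8.66 >= 0, output = 1

1


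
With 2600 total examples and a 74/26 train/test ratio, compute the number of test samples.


Train samples = 2600 * 74% = 1924
Test samples = 2600 - 1924
= 676

676


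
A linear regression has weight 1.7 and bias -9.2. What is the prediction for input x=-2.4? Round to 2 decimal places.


y = 1.7 * -2.4 + (-9.2)
= -4.08 + (-9.2)
= -13.28

-13.28


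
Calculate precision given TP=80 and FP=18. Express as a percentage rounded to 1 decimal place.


Precision = TP / (TP + FP) * 100
= 80 / (80 + 18)
= 80 / 98
= 0.8163
= 81.6%

81.6


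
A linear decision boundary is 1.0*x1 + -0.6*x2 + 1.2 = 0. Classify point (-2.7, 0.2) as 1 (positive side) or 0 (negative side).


Compute 1.0 * -2.7 + -0.6 * 0.2 + 1.2
= -2.7 + -0.12 + 1.2
= -1.62
Since -1.62 < 0, the point is on the negative side.

0


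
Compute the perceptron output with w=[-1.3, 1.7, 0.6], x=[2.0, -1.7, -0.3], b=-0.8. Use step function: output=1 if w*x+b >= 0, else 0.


z = w . x + b
= -1.3*2.0 + 1.7*-1.7 + 0.6*-0.3 + -0.8
= -2.6 + -2.89 + -0.18 + -0.8
= -5.67 + -0.8
= -6.47
Since z = -6.47 < 0, output = 0

0


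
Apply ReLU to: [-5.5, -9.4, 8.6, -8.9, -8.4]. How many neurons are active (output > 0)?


ReLU(x) = max(0, x) for each element:
ReLU(-5.5) = 0
ReLU(-9.4) = 0
ReLU(8.6) = 8.6
ReLU(-8.9) = 0
ReLU(-8.4) = 0
Active neurons (>0): 1

1


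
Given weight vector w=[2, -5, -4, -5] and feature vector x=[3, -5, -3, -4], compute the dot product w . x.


Element-wise products:
2 * 3 = 6
-5 * -5 = 25
-4 * -3 = 12
-5 * -4 = 20
Sum = 6 + 25 + 12 + 20
= 63

63


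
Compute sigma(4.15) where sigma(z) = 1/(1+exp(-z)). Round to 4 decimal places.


sigmoid(z) = 1 / (1 + exp(-z))
exp(-(4.15)) = exp(-4.15) = 0.0158
1 + 0.0158 = 1.0158
1 / 1.0158 = 0.9845

0.9845


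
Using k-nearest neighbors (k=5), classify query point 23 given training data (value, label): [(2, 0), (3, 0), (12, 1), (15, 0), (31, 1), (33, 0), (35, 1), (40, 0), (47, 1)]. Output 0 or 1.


Distances from query 23:
Point 15 (class 0): distance = 8
Point 31 (class 1): distance = 8
Point 33 (class 0): distance = 10
Point 12 (class 1): distance = 11
Point 35 (class 1): distance = 12
K=5 nearest neighbors: classes = [0, 1, 0, 1, 1]
Votes for class 1: 3 / 5
Majority vote => class 1

1


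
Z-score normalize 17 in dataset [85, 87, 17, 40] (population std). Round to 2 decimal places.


Mean = (85 + 87 + 17 + 40) / 4 = 57.25
Variance = sum((x_i - mean)^2) / n = 893.1875
Std = sqrt(893.1875) = 29.8862
Z = (x - mean) / std
= (17 - 57.25) / 29.8862
= -40.25 / 29.8862
= -1.35

-1.35


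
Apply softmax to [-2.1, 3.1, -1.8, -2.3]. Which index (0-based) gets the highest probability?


Softmax is a monotonic transformation, so it preserves the argmax.
We need to find the index of the maximum logit.
Index 0: -2.1
Index 1: 3.1
Index 2: -1.8
Index 3: -2.3
Maximum logit = 3.1 at index 1

1


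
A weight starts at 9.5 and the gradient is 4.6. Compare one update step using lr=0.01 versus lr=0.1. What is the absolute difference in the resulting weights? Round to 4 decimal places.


With lr=0.01: w_new = 9.5 - 0.01 * 4.6 = 9.454
With lr=0.1: w_new = 9.5 - 0.1 * 4.6 = 9.04
Absolute difference = |9.454 - 9.04|
= 0.4140

0.4140


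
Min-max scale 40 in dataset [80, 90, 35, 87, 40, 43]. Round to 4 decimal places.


Min = 35, Max = 90
Range = 90 - 35 = 55
Scaled = (x - min) / (max - min)
= (40 - 35) / 55
= 5 / 55
= 0.0909

0.0909


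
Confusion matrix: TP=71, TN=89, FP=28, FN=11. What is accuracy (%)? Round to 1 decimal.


Accuracy = (TP + TN) / (TP + TN + FP + FN) * 100
= (71 + 89) / (71 + 89 + 28 + 11)
= 160 / 199
= 0.804
= 80.4%

80.4


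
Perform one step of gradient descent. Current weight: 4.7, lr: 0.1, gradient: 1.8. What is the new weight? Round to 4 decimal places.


w_new = w_old - lr * gradient
= 4.7 - 0.1 * 1.8
= 4.7 - (0.18)
= 4.5200

4.5200


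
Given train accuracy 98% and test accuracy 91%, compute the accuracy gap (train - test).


Gap = train_accuracy - test_accuracy
= 98 - 91
= 7%
This moderate gap may indicate mild overfitting.

7


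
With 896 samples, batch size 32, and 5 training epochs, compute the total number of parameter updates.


Iterations per epoch = 896 / 32 = 28
Total updates = iterations_per_epoch * epochs
= 28 * 5
= 140

140


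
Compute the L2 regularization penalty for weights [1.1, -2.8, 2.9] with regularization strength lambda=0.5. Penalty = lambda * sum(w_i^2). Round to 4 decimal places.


Squaring each weight:
1.1^2 = 1.21
(-2.8)^2 = 7.84
2.9^2 = 8.41
Sum of squares = 17.46
Penalty = 0.5 * 17.46 = 8.7300

8.7300


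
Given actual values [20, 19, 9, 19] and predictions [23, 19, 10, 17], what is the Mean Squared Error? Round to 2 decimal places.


Differences: [-3, 0, -1, 2]
Squared errors: [9, 0, 1, 4]
Sum of squared errors = 14
MSE = 14 / 4 = 3.50

3.50


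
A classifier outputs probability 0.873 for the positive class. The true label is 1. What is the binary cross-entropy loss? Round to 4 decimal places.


For y=1: Loss = -log(p)
= -log(0.873)
= -(-0.1358)
= 0.1358

0.1358


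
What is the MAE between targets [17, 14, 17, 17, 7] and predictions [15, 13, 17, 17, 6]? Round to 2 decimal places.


Absolute errors: [2, 1, 0, 0, 1]
Sum of absolute errors = 4
MAE = 4 / 5 = 0.80

0.80


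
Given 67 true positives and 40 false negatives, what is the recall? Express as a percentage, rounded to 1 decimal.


Recall = TP / (TP + FN) * 100
= 67 / (67 + 40)
= 67 / 107
= 0.6262
= 62.6%

62.6


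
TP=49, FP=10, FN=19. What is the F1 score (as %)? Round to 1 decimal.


Precision = TP / (TP + FP) = 49 / 59 = 0.8305
Recall = TP / (TP + FN) = 49 / 68 = 0.7206
F1 = 2 * P * R / (P + R)
= 2 * 0.8305 * 0.7206 / (0.8305 + 0.7206)
= 1.1969 / 1.5511
= 0.7717
As percentage: 77.2%

77.2


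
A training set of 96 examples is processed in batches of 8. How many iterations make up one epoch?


Iterations per epoch = dataset_size / batch_size
= 96 / 8
= 12

12


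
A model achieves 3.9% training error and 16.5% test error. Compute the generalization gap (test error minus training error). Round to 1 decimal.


Generalization gap = test_error - train_error
= 16.5 - 3.9
= 12.6%
A large gap suggests overfitting.

12.6


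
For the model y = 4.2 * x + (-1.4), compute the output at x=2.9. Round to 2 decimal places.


y = 4.2 * 2.9 + (-1.4)
= 12.18 + (-1.4)
= 10.78

10.78


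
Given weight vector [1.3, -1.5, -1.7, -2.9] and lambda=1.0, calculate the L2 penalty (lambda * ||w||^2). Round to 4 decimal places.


Squaring each weight:
1.3^2 = 1.69
(-1.5)^2 = 2.25
(-1.7)^2 = 2.89
(-2.9)^2 = 8.41
Sum of squares = 15.24
Penalty = 1.0 * 15.24 = 15.2400

15.2400


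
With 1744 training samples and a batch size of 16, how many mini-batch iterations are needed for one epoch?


Iterations per epoch = dataset_size / batch_size
= 1744 / 16
= 109

109


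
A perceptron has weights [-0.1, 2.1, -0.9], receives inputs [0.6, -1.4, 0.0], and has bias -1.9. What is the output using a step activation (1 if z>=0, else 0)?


z = w . x + b
= -0.1*0.6 + 2.1*-1.4 + -0.9*0.0 + -1.9
= -0.06 + -2.94 + -0.0 + -1.9
= -3.0 + -1.9
= -4.9
Since z = -4.9 < 0, output = 0

0


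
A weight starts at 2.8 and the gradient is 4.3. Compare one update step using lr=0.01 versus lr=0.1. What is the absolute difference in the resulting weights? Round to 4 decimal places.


With lr=0.01: w_new = 2.8 - 0.01 * 4.3 = 2.757
With lr=0.1: w_new = 2.8 - 0.1 * 4.3 = 2.37
Absolute difference = |2.757 - 2.37|
= 0.3870

0.3870


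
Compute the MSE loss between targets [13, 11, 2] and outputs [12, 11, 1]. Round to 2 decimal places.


Differences: [1, 0, 1]
Squared errors: [1, 0, 1]
Sum of squared errors = 2
MSE = 2 / 3 = 0.67

0.67


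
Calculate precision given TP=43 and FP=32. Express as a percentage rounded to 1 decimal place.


Precision = TP / (TP + FP) * 100
= 43 / (43 + 32)
= 43 / 75
= 0.5733
= 57.3%

57.3


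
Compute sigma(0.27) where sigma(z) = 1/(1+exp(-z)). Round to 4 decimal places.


sigmoid(z) = 1 / (1 + exp(-z))
exp(-(0.27)) = exp(-0.27) = 0.7634
1 + 0.7634 = 1.7634
1 / 1.7634 = 0.5671

0.5671


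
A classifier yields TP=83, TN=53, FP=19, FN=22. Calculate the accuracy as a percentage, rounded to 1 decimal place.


Accuracy = (TP + TN) / (TP + TN + FP + FN) * 100
= (83 + 53) / (83 + 53 + 19 + 22)
= 136 / 177
= 0.7684
= 76.8%

76.8


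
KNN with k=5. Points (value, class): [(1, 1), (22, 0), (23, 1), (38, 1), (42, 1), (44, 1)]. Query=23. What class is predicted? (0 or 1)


Distances from query 23:
Point 23 (class 1): distance = 0
Point 22 (class 0): distance = 1
Point 38 (class 1): distance = 15
Point 42 (class 1): distance = 19
Point 44 (class 1): distance = 21
K=5 nearest neighbors: classes = [1, 0, 1, 1, 1]
Votes for class 1: 4 / 5
Majority vote => class 1

1


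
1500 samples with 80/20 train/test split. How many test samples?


Train samples = 1500 * 80% = 1200
Test samples = 1500 - 1200
= 300

300


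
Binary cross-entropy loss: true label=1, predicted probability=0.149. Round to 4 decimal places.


For y=1: Loss = -log(p)
= -log(0.149)
= -(-1.9038)
= 1.9038

1.9038


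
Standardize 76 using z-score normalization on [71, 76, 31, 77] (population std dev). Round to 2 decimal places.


Mean = (71 + 76 + 31 + 77) / 4 = 63.75
Variance = sum((x_i - mean)^2) / n = 362.6875
Std = sqrt(362.6875) = 19.0444
Z = (x - mean) / std
= (76 - 63.75) / 19.0444
= 12.25 / 19.0444
= 0.64

0.64


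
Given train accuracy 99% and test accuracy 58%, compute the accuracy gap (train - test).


Gap = train_accuracy - test_accuracy
= 99 - 58
= 41%
This large gap strongly indicates overfitting.

41


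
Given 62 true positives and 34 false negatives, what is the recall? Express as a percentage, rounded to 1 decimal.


Recall = TP / (TP + FN) * 100
= 62 / (62 + 34)
= 62 / 96
= 0.6458
= 64.6%

64.6


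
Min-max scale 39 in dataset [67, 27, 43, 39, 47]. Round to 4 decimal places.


Min = 27, Max = 67
Range = 67 - 27 = 40
Scaled = (x - min) / (max - min)
= (39 - 27) / 40
= 12 / 40
= 0.3000

0.3000


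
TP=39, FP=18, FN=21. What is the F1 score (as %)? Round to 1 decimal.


Precision = TP / (TP + FP) = 39 / 57 = 0.6842
Recall = TP / (TP + FN) = 39 / 60 = 0.65
F1 = 2 * P * R / (P + R)
= 2 * 0.6842 * 0.65 / (0.6842 + 0.65)
= 0.8895 / 1.3342
= 0.6667
As percentage: 66.7%

66.7


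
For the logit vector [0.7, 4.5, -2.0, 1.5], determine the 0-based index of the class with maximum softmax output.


Softmax is a monotonic transformation, so it preserves the argmax.
We need to find the index of the maximum logit.
Index 0: 0.7
Index 1: 4.5
Index 2: -2.0
Index 3: 1.5
Maximum logit = 4.5 at index 1

1


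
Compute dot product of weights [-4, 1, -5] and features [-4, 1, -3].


Element-wise products:
-4 * -4 = 16
1 * 1 = 1
-5 * -3 = 15
Sum = 16 + 1 + 15
= 32

32


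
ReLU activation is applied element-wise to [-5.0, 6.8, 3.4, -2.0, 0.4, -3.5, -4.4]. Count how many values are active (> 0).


ReLU(x) = max(0, x) for each element:
ReLU(-5.0) = 0
ReLU(6.8) = 6.8
ReLU(3.4) = 3.4
ReLU(-2.0) = 0
ReLU(0.4) = 0.4
ReLU(-3.5) = 0
ReLU(-4.4) = 0
Active neurons (>0): 3

3


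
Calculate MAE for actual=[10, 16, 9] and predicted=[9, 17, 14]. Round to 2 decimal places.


Absolute errors: [1, 1, 5]
Sum of absolute errors = 7
MAE = 7 / 3 = 2.33

2.33


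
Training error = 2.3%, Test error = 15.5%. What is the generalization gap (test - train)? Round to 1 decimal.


Generalization gap = test_error - train_error
= 15.5 - 2.3
= 13.2%
A large gap suggests overfitting.

13.2


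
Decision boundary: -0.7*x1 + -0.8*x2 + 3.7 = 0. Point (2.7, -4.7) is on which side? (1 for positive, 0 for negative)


Compute -0.7 * 2.7 + -0.8 * -4.7 + 3.7
= -1.89 + 3.76 + 3.7
= 5.57
Since 5.57 >= 0, the point is on the positive side.

1


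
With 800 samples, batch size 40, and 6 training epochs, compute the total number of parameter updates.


Iterations per epoch = 800 / 40 = 20
Total updates = iterations_per_epoch * epochs
= 20 * 6
= 120

120


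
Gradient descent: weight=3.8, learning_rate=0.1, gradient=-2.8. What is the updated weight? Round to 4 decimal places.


w_new = w_old - lr * gradient
= 3.8 - 0.1 * -2.8
= 3.8 - (-0.28)
= 4.0800

4.0800


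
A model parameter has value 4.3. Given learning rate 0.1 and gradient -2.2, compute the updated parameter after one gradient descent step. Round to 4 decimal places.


w_new = w_old - lr * gradient
= 4.3 - 0.1 * -2.2
= 4.3 - (-0.22)
= 4.5200

4.5200


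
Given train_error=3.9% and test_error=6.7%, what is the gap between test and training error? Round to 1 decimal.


Generalization gap = test_error - train_error
= 6.7 - 3.9
= 2.8%
A moderate gap.

2.8


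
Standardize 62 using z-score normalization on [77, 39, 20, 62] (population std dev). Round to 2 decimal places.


Mean = (77 + 39 + 20 + 62) / 4 = 49.5
Variance = sum((x_i - mean)^2) / n = 473.25
Std = sqrt(473.25) = 21.7543
Z = (x - mean) / std
= (62 - 49.5) / 21.7543
= 12.5 / 21.7543
= 0.57

0.57


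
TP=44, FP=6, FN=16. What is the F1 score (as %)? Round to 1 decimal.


Precision = TP / (TP + FP) = 44 / 50 = 0.88
Recall = TP / (TP + FN) = 44 / 60 = 0.7333
F1 = 2 * P * R / (P + R)
= 2 * 0.88 * 0.7333 / (0.88 + 0.7333)
= 1.2907 / 1.6133
= 0.8
As percentage: 80.0%

80.0


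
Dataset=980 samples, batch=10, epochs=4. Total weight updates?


Iterations per epoch = 980 / 10 = 98
Total updates = iterations_per_epoch * epochs
= 98 * 4
= 392

392


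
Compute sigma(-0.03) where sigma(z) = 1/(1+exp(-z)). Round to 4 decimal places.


sigmoid(z) = 1 / (1 + exp(-z))
exp(-(-0.03)) = exp(0.03) = 1.0305
1 + 1.0305 = 2.0305
1 / 2.0305 = 0.4925

0.4925


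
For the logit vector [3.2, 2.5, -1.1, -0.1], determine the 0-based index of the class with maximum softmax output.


Softmax is a monotonic transformation, so it preserves the argmax.
We need to find the index of the maximum logit.
Index 0: 3.2
Index 1: 2.5
Index 2: -1.1
Index 3: -0.1
Maximum logit = 3.2 at index 0

0


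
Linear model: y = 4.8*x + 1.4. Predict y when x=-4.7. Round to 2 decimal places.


y = 4.8 * -4.7 + (1.4)
= -22.56 + (1.4)
= -21.16

-21.16


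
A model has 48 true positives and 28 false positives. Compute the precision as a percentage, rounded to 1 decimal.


Precision = TP / (TP + FP) * 100
= 48 / (48 + 28)
= 48 / 76
= 0.6316
= 63.2%

63.2


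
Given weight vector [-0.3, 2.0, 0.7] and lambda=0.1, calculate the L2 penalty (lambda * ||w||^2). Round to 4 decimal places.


Squaring each weight:
(-0.3)^2 = 0.09
2.0^2 = 4.0
0.7^2 = 0.49
Sum of squares = 4.58
Penalty = 0.1 * 4.58 = 0.4580

0.4580


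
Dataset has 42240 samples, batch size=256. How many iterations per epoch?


Iterations per epoch = dataset_size / batch_size
= 42240 / 256
= 165

165


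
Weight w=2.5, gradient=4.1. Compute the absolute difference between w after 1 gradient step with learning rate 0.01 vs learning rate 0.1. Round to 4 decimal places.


With lr=0.01: w_new = 2.5 - 0.01 * 4.1 = 2.459
With lr=0.1: w_new = 2.5 - 0.1 * 4.1 = 2.09
Absolute difference = |2.459 - 2.09|
= 0.3690

0.3690


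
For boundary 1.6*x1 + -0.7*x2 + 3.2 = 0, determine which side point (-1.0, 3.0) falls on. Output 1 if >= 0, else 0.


Compute 1.6 * -1.0 + -0.7 * 3.0 + 3.2
= -1.6 + -2.1 + 3.2
= -0.5
Since -0.5 < 0, the point is on the negative side.

0


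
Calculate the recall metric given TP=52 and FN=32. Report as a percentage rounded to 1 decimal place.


Recall = TP / (TP + FN) * 100
= 52 / (52 + 32)
= 52 / 84
= 0.619
= 61.9%

61.9


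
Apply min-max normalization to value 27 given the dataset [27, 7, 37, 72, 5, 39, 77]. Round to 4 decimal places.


Min = 5, Max = 77
Range = 77 - 5 = 72
Scaled = (x - min) / (max - min)
= (27 - 5) / 72
= 22 / 72
= 0.3056

0.3056


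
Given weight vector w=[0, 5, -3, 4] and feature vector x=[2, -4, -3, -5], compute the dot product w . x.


Element-wise products:
0 * 2 = 0
5 * -4 = -20
-3 * -3 = 9
4 * -5 = -20
Sum = 0 + -20 + 9 + -20
= -31

-31


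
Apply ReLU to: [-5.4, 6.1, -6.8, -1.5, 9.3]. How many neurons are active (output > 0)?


ReLU(x) = max(0, x) for each element:
ReLU(-5.4) = 0
ReLU(6.1) = 6.1
ReLU(-6.8) = 0
ReLU(-1.5) = 0
ReLU(9.3) = 9.3
Active neurons (>0): 2

2


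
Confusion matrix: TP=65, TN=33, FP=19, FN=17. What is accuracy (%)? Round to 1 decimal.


Accuracy = (TP + TN) / (TP + TN + FP + FN) * 100
= (65 + 33) / (65 + 33 + 19 + 17)
= 98 / 134
= 0.7313
= 73.1%

73.1


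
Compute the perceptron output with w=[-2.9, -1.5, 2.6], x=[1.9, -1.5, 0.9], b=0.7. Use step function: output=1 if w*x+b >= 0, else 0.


z = w . x + b
= -2.9*1.9 + -1.5*-1.5 + 2.6*0.9 + 0.7
= -5.51 + 2.25 + 2.34 + 0.7
= -0.92 + 0.7
= -0.22
Since z = -0.22 < 0, output = 0

0


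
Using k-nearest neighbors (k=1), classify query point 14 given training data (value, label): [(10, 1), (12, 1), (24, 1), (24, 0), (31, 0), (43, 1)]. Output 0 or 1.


Distances from query 14:
Point 12 (class 1): distance = 2
K=1 nearest neighbors: classes = [1]
Votes for class 1: 1 / 1
Majority vote => class 1

1


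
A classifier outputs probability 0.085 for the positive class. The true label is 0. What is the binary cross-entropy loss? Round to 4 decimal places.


For y=0: Loss = -log(1-p)
= -log(1 - 0.085)
= -log(0.915)
= -(-0.0888)
= 0.0888

0.0888


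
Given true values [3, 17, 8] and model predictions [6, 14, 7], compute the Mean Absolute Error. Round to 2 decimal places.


Absolute errors: [3, 3, 1]
Sum of absolute errors = 7
MAE = 7 / 3 = 2.33

2.33


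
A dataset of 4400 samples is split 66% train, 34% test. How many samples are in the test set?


Train samples = 4400 * 66% = 2904
Test samples = 4400 - 2904
= 1496

1496


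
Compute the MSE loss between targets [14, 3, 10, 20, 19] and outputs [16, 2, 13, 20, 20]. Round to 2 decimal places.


Differences: [-2, 1, -3, 0, -1]
Squared errors: [4, 1, 9, 0, 1]
Sum of squared errors = 15
MSE = 15 / 5 = 3.00

3.00


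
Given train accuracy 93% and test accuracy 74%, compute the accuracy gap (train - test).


Gap = train_accuracy - test_accuracy
= 93 - 74
= 19%
This gap suggests the model is overfitting.

19


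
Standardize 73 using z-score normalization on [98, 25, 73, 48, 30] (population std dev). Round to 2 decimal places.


Mean = (98 + 25 + 73 + 48 + 30) / 5 = 54.8
Variance = sum((x_i - mean)^2) / n = 749.36
Std = sqrt(749.36) = 27.3744
Z = (x - mean) / std
= (73 - 54.8) / 27.3744
= 18.2 / 27.3744
= 0.66

0.66


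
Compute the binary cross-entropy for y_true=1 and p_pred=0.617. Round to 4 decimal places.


For y=1: Loss = -log(p)
= -log(0.617)
= -(-0.4829)
= 0.4829

0.4829


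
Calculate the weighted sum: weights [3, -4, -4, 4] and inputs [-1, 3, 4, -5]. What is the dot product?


Element-wise products:
3 * -1 = -3
-4 * 3 = -12
-4 * 4 = -16
4 * -5 = -20
Sum = -3 + -12 + -16 + -20
= -51

-51


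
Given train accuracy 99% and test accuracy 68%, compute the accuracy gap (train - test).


Gap = train_accuracy - test_accuracy
= 99 - 68
= 31%
This large gap strongly indicates overfitting.

31


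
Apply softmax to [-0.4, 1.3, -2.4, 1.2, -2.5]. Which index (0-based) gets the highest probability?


Softmax is a monotonic transformation, so it preserves the argmax.
We need to find the index of the maximum logit.
Index 0: -0.4
Index 1: 1.3
Index 2: -2.4
Index 3: 1.2
Index 4: -2.5
Maximum logit = 1.3 at index 1

1


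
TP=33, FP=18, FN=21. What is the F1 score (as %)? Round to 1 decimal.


Precision = TP / (TP + FP) = 33 / 51 = 0.6471
Recall = TP / (TP + FN) = 33 / 54 = 0.6111
F1 = 2 * P * R / (P + R)
= 2 * 0.6471 * 0.6111 / (0.6471 + 0.6111)
= 0.7908 / 1.2582
= 0.6286
As percentage: 62.9%

62.9


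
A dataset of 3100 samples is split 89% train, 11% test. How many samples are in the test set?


Train samples = 3100 * 89% = 2759
Test samples = 3100 - 2759
= 341

341


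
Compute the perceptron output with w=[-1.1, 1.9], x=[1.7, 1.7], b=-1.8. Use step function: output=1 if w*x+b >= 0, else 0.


z = w . x + b
= -1.1*1.7 + 1.9*1.7 + -1.8
= -1.87 + 3.23 + -1.8
= 1.36 + -1.8
= -0.44
Since z = -0.44 < 0, output = 0

0


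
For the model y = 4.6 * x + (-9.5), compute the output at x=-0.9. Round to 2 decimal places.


y = 4.6 * -0.9 + (-9.5)
= -4.14 + (-9.5)
= -13.64

-13.64


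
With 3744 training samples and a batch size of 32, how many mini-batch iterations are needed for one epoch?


Iterations per epoch = dataset_size / batch_size
= 3744 / 32
= 117

117


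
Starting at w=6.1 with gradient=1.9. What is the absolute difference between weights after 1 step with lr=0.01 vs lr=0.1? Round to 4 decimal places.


With lr=0.01: w_new = 6.1 - 0.01 * 1.9 = 6.081
With lr=0.1: w_new = 6.1 - 0.1 * 1.9 = 5.91
Absolute difference = |6.081 - 5.91|
= 0.1710

0.1710


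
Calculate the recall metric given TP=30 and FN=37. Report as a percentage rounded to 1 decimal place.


Recall = TP / (TP + FN) * 100
= 30 / (30 + 37)
= 30 / 67
= 0.4478
= 44.8%

44.8


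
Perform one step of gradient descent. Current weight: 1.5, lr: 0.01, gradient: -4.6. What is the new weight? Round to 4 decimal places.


w_new = w_old - lr * gradient
= 1.5 - 0.01 * -4.6
= 1.5 - (-0.046)
= 1.5460

1.5460


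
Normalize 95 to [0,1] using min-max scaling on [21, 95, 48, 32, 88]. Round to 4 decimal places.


Min = 21, Max = 95
Range = 95 - 21 = 74
Scaled = (x - min) / (max - min)
= (95 - 21) / 74
= 74 / 74
= 1.0000

1.0000
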